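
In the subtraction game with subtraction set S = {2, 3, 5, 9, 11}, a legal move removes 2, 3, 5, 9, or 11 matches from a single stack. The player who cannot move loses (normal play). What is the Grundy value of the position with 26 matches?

G(0) = 0
G(1) = mex{} = 0
G(2) = mex{0} = 1
G(3) = mex{0,0} = 1
G(4) = mex{1,0} = 2
G(5) = mex{1,1,0} = 2
G(6) = mex{2,1,0} = 3
G(7) = mex{2,2,1} = 0
G(8) = mex{3,2,1} = 0
G(9) = mex{0,3,2,0} = 1
G(10) = mex{0,0,2,0} = 1
G(11) = mex{1,0,3,1,0} = 2
G(12) = mex{1,1,0,1,0} = 2
G(13) = mex{2,1,0,2,1} = 3
G(14) = mex{2,2,1,2,1} = 0
G(15) = mex{3,2,1,3,2} = 0
G(16) = mex{0,3,2,0,2} = 1
G(17) = mex{0,0,2,0,3} = 1
G(18) = mex{1,0,3,1,0} = 2
G(19) = mex{1,1,0,1,0} = 2
G(20) = mex{2,1,0,2,1} = 3
G(21) = mex{2,2,1,2,1} = 0
G(22) = mex{3,2,1,3,2} = 0
G(23) = mex{0,3,2,0,2} = 1
G(24) = mex{0,0,2,0,3} = 1
G(25) = mex{1,0,3,1,0} = 2
G(26) = mex{1,1,0,1,0} = 2

2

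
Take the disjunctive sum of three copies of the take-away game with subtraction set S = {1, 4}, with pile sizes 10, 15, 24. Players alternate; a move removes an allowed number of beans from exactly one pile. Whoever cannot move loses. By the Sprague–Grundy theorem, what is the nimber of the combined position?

All piles use S = {1, 4}:
n :  0  1  2  3  4  5  6  7  8  9 10 11 12 13 14 15 16 17 18 19 20 21 22 23 24
G :  0  1  0  1  2  0  1  0  1  2  0  1  0  1  2  0  1  0  1  2  0  1  0  1  2
Pile A: G(10) = 0.
Pile B: G(15) = 0.
Pile C: G(24) = 2.
Combined Grundy value = 0 ⊕ 0 ⊕ 2 = 2.

2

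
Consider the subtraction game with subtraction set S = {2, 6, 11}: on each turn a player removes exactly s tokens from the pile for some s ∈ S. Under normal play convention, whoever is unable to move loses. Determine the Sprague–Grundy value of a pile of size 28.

G(0) = 0
G(1) = mex{} = 0
G(2) = mex{0} = 1
G(3) = mex{0} = 1
G(4) = mex{1} = 0
G(5) = mex{1} = 0
G(6) = mex{0,0} = 1
G(7) = mex{0,0} = 1
G(8) = mex{1,1} = 0
G(9) = mex{1,1} = 0
G(10) = mex{0,0} = 1
G(11) = mex{0,0,0} = 1
G(12) = mex{1,1,0} = 2
G(13) = mex{1,1,1} = 0
G(14) = mex{2,0,1} = 3
G(15) = mex{0,0,0} = 1
G(16) = mex{3,1,0} = 2
G(17) = mex{1,1,1} = 0
G(18) = mex{2,2,1} = 0
G(19) = mex{0,0,0} = 1
G(20) = mex{0,3,0} = 1
G(21) = mex{1,1,1} = 0
G(22) = mex{1,2,1} = 0
G(23) = mex{0,0,2} = 1
G(24) = mex{0,0,0} = 1
G(25) = mex{1,1,3} = 0
G(26) = mex{1,1,1} = 0
G(27) = mex{0,0,2} = 1
G(28) = mex{0,0,0} = 1

1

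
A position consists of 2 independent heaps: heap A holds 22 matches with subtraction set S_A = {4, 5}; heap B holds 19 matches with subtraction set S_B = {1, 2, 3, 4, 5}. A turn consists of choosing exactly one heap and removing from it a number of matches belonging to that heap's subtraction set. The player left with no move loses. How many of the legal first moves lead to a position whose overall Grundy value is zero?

0

Heap A, S = {4, 5}:
n :  0  1  2  3  4  5  6  7  8  9 10 11 12 13 14 15 16 17 18 19 20 21 22
G :  0  0  0  0  1  1  1  1  2  0  0  0  0  1  1  1  1  2  0  0  0  0  1
G_A(22) = 1.
Heap B, S = {1, 2, 3, 4, 5}:
n :  0  1  2  3  4  5  6  7  8  9 10 11 12 13 14 15 16 17 18 19
G :  0  1  2  3  4  5  0  1  2  3  4  5  0  1  2  3  4  5  0  1
G_B(19) = 1.
Combined Grundy value = 1 ⊕ 1 = 0.
A winning move leaves total XOR = 0, i.e. changes one component's Grundy value g to g ⊕ X where X is the current total.
Heap A: target g' = 1⊕0 = 1, but every legal move changes the Grundy value (mex property), so 0 moves.
Heap B: target g' = 1⊕0 = 1, but every legal move changes the Grundy value (mex property), so 0 moves.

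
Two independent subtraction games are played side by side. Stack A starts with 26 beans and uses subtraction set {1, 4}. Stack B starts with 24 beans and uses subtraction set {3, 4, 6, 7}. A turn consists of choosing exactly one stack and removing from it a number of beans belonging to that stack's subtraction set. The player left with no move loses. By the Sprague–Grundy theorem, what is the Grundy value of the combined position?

Stack A, S = {1, 4}:
G(0) = 0
G(1) = mex{0} = 1
G(2) = mex{1} = 0
G(3) = mex{0} = 1
G(4) = mex{1,0} = 2
G(5) = mex{2,1} = 0
G(6) = mex{0,0} = 1
G(7) = mex{1,1} = 0
G(8) = mex{0,2} = 1
G(9) = mex{1,0} = 2
G(10) = mex{2,1} = 0
G(11) = mex{0,0} = 1
G(12) = mex{1,1} = 0
G(13) = mex{0,2} = 1
G(14) = mex{1,0} = 2
G(15) = mex{2,1} = 0
G(16) = mex{0,0} = 1
G(17) = mex{1,1} = 0
G(18) = mex{0,2} = 1
G(19) = mex{1,0} = 2
G(20) = mex{2,1} = 0
G(21) = mex{0,0} = 1
G(22) = mex{1,1} = 0
G(23) = mex{0,2} = 1
G(24) = mex{1,0} = 2
G(25) = mex{2,1} = 0
G(26) = mex{0,0} = 1
G_A(26) = 1.
Stack B, S = {3, 4, 6, 7}:
n :  0  1  2  3  4  5  6  7  8  9 10 11 12 13 14 15 16 17 18 19 20 21 22 23 24
G :  0  0  0  1  1  1  2  2  2  3  0  0  0  1  1  1  2  2  2  3  0  0  0  1  1
G_B(24) = 1.
Combined Grundy value = 1 ⊕ 1 = 0.

0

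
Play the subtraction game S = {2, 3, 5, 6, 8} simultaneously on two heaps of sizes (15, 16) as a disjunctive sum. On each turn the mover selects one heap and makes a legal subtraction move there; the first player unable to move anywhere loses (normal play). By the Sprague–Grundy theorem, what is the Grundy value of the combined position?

1

All heaps use S = {2, 3, 5, 6, 8}:
n :  0  1  2  3  4  5  6  7  8  9 10 11 12 13 14 15 16
G :  0  0  1  1  2  2  3  3  4  4  0  0  1  1  2  2  3
Heap A: G(15) = 2.
Heap B: G(16) = 3.
Combined Grundy value = 2 ⊕ 3 = 1.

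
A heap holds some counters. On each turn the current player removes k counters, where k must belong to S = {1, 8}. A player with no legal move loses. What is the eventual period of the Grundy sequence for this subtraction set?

n :  0  1  2  3  4  5  6  7  8  9 10 11 12 13 14 15 16 17 18 19
G :  0  1  0  1  0  1  0  1  2  0  1  0  1  0  1  0  1  2  0  1
G(n+9) = G(n) holds for n = 0,…,7 (a full window of length max(S) = 8), so the sequence is purely periodic with period 9.

9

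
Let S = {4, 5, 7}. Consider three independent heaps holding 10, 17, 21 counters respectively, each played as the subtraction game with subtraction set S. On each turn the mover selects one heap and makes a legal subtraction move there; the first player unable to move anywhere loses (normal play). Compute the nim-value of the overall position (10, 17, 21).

1

All heaps use S = {4, 5, 7}:
G(0) = 0
G(1) = mex{} = 0
G(2) = mex{} = 0
G(3) = mex{} = 0
G(4) = mex{0} = 1
G(5) = mex{0,0} = 1
G(6) = mex{0,0} = 1
G(7) = mex{0,0,0} = 1
G(8) = mex{1,0,0} = 2
G(9) = mex{1,1,0} = 2
G(10) = mex{1,1,0} = 2
G(11) = mex{1,1,1} = 0
G(12) = mex{2,1,1} = 0
G(13) = mex{2,2,1} = 0
G(14) = mex{2,2,1} = 0
G(15) = mex{0,2,2} = 1
G(16) = mex{0,0,2} = 1
G(17) = mex{0,0,2} = 1
G(18) = mex{0,0,0} = 1
G(19) = mex{1,0,0} = 2
G(20) = mex{1,1,0} = 2
G(21) = mex{1,1,0} = 2
Heap A: G(10) = 2.
Heap B: G(17) = 1.
Heap C: G(21) = 2.
Combined Grundy value = 2 ⊕ 1 ⊕ 2 = 1.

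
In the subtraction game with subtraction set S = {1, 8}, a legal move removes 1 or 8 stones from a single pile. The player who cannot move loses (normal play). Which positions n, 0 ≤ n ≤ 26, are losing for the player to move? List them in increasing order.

0, 2, 4, 6, 9, 11, 13, 15, 18, 20, 22, 24

G(0) = 0
G(1) = mex{0} = 1
G(2) = mex{1} = 0
G(3) = mex{0} = 1
G(4) = mex{1} = 0
G(5) = mex{0} = 1
G(6) = mex{1} = 0
G(7) = mex{0} = 1
G(8) = mex{1,0} = 2
G(9) = mex{2,1} = 0
G(10) = mex{0,0} = 1
G(11) = mex{1,1} = 0
G(12) = mex{0,0} = 1
G(13) = mex{1,1} = 0
G(14) = mex{0,0} = 1
G(15) = mex{1,1} = 0
G(16) = mex{0,2} = 1
G(17) = mex{1,0} = 2
G(18) = mex{2,1} = 0
G(19) = mex{0,0} = 1
G(20) = mex{1,1} = 0
G(21) = mex{0,0} = 1
G(22) = mex{1,1} = 0
G(23) = mex{0,0} = 1
G(24) = mex{1,1} = 0
G(25) = mex{0,2} = 1
G(26) = mex{1,0} = 2
P-positions are exactly the n with G(n) = 0.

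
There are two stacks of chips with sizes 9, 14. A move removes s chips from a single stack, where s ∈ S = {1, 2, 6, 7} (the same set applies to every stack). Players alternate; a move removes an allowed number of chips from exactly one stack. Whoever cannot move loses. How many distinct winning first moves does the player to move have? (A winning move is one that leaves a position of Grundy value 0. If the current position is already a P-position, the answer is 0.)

1

All stacks use S = {1, 2, 6, 7}:
G(0) = 0
G(1) = mex{0} = 1
G(2) = mex{1,0} = 2
G(3) = mex{2,1} = 0
G(4) = mex{0,2} = 1
G(5) = mex{1,0} = 2
G(6) = mex{2,1,0} = 3
G(7) = mex{3,2,1,0} = 4
G(8) = mex{4,3,2,1} = 0
G(9) = mex{0,4,0,2} = 1
G(10) = mex{1,0,1,0} = 2
G(11) = mex{2,1,2,1} = 0
G(12) = mex{0,2,3,2} = 1
G(13) = mex{1,0,4,3} = 2
G(14) = mex{2,1,0,4} = 3
Stack A: G(9) = 1.
Stack B: G(14) = 3.
Combined Grundy value = 1 ⊕ 3 = 2.
A winning move leaves total XOR = 0, i.e. changes one component's Grundy value g to g ⊕ X where X is the current total.
Stack A: need g' = 1⊕2 = 3. Options: 9−1→G=0, 9−2→G=4, 9−6→G=0, 9−7→G=2. Hits: 0.
Stack B: need g' = 3⊕2 = 1. Options: 14−1→G=2, 14−2→G=1, 14−6→G=0, 14−7→G=4. Hits: 1.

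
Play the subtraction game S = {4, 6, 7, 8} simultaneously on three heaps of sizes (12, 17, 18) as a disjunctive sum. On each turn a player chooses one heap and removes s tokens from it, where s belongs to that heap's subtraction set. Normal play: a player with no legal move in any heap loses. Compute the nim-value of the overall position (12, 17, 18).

All heaps use S = {4, 6, 7, 8}:
n :  0  1  2  3  4  5  6  7  8  9 10 11 12 13 14 15 16 17 18
G :  0  0  0  0  1  1  1  1  2  2  2  2  0  0  0  0  1  1  1
Heap A: G(12) = 0.
Heap B: G(17) = 1.
Heap C: G(18) = 1.
Combined Grundy value = 0 ⊕ 1 ⊕ 1 = 0.

0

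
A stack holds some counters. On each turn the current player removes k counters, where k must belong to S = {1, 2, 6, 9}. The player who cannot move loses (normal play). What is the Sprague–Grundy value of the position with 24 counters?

n :  0  1  2  3  4  5  6  7  8  9 10 11 12 13 14 15 16 17 18 19 20 21 22 23 24
G :  0  1  2  0  1  2  3  0  1  2  0  1  2  3  0  1  2  0  1  2  3  0  1  2  0

0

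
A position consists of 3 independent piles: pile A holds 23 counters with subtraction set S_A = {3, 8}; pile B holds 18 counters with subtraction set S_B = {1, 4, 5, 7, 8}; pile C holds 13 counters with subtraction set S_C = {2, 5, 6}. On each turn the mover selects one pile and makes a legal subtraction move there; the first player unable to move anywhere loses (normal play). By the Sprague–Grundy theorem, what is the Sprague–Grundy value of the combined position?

Pile A, S = {3, 8}:
G(0) = 0
G(1) = mex{} = 0
G(2) = mex{} = 0
G(3) = mex{0} = 1
G(4) = mex{0} = 1
G(5) = mex{0} = 1
G(6) = mex{1} = 0
G(7) = mex{1} = 0
G(8) = mex{1,0} = 2
G(9) = mex{0,0} = 1
G(10) = mex{0,0} = 1
G(11) = mex{2,1} = 0
G(12) = mex{1,1} = 0
G(13) = mex{1,1} = 0
G(14) = mex{0,0} = 1
G(15) = mex{0,0} = 1
G(16) = mex{0,2} = 1
G(17) = mex{1,1} = 0
G(18) = mex{1,1} = 0
G(19) = mex{1,0} = 2
G(20) = mex{0,0} = 1
G(21) = mex{0,0} = 1
G(22) = mex{2,1} = 0
G(23) = mex{1,1} = 0
G_A(23) = 0.
Pile B, S = {1, 4, 5, 7, 8}:
G(0) = 0
G(1) = mex{0} = 1
G(2) = mex{1} = 0
G(3) = mex{0} = 1
G(4) = mex{1,0} = 2
G(5) = mex{2,1,0} = 3
G(6) = mex{3,0,1} = 2
G(7) = mex{2,1,0,0} = 3
G(8) = mex{3,2,1,1,0} = 4
G(9) = mex{4,3,2,0,1} = 5
G(10) = mex{5,2,3,1,0} = 4
G(11) = mex{4,3,2,2,1} = 0
G(12) = mex{0,4,3,3,2} = 1
G(13) = mex{1,5,4,2,3} = 0
G(14) = mex{0,4,5,3,2} = 1
G(15) = mex{1,0,4,4,3} = 2
G(16) = mex{2,1,0,5,4} = 3
G(17) = mex{3,0,1,4,5} = 2
G(18) = mex{2,1,0,0,4} = 3
G_B(18) = 3.
Pile C, S = {2, 5, 6}:
G(0) = 0
G(1) = mex{} = 0
G(2) = mex{0} = 1
G(3) = mex{0} = 1
G(4) = mex{1} = 0
G(5) = mex{1,0} = 2
G(6) = mex{0,0,0} = 1
G(7) = mex{2,1,0} = 3
G(8) = mex{1,1,1} = 0
G(9) = mex{3,0,1} = 2
G(10) = mex{0,2,0} = 1
G(11) = mex{2,1,2} = 0
G(12) = mex{1,3,1} = 0
G(13) = mex{0,0,3} = 1
G_C(13) = 1.
Combined Grundy value = 0 ⊕ 3 ⊕ 1 = 2.

2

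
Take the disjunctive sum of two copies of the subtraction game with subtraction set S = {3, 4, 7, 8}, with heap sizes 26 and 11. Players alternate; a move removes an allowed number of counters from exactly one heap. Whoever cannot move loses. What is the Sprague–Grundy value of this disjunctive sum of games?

1

All heaps use S = {3, 4, 7, 8}:
n :  0  1  2  3  4  5  6  7  8  9 10 11 12 13 14 15 16 17 18 19 20 21 22 23 24 25 26
G :  0  0  0  1  1  1  2  2  2  3  3  0  0  0  1  1  1  2  2  2  3  3  0  0  0  1  1
Heap A: G(26) = 1.
Heap B: G(11) = 0.
Combined Grundy value = 1 ⊕ 0 = 1.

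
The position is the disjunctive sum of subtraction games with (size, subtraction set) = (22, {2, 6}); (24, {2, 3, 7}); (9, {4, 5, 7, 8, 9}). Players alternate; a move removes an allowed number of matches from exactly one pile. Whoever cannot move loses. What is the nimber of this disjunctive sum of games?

Pile A, S = {2, 6}:
n :  0  1  2  3  4  5  6  7  8  9 10 11 12 13 14 15 16 17 18 19 20 21 22
G :  0  0  1  1  0  0  1  1  0  0  1  1  0  0  1  1  0  0  1  1  0  0  1
G_A(22) = 1.
Pile B, S = {2, 3, 7}:
G(0) = 0
G(1) = mex{} = 0
G(2) = mex{0} = 1
G(3) = mex{0,0} = 1
G(4) = mex{1,0} = 2
G(5) = mex{1,1} = 0
G(6) = mex{2,1} = 0
G(7) = mex{0,2,0} = 1
G(8) = mex{0,0,0} = 1
G(9) = mex{1,0,1} = 2
G(10) = mex{1,1,1} = 0
G(11) = mex{2,1,2} = 0
G(12) = mex{0,2,0} = 1
G(13) = mex{0,0,0} = 1
G(14) = mex{1,0,1} = 2
G(15) = mex{1,1,1} = 0
G(16) = mex{2,1,2} = 0
G(17) = mex{0,2,0} = 1
G(18) = mex{0,0,0} = 1
G(19) = mex{1,0,1} = 2
G(20) = mex{1,1,1} = 0
G(21) = mex{2,1,2} = 0
G(22) = mex{0,2,0} = 1
G(23) = mex{0,0,0} = 1
G(24) = mex{1,0,1} = 2
G_B(24) = 2.
Pile C, S = {4, 5, 7, 8, 9}:
n : 0 1 2 3 4 5 6 7 8 9
G : 0 0 0 0 1 1 1 1 2 2
G_C(9) = 2.
Combined Grundy value = 1 ⊕ 2 ⊕ 2 = 1.

1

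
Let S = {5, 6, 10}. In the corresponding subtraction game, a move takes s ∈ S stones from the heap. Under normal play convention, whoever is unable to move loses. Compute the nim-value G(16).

n :  0  1  2  3  4  5  6  7  8  9 10 11 12 13 14 15 16
G :  0  0  0  0  0  1  1  1  1  1  2  2  2  2  2  0  0

0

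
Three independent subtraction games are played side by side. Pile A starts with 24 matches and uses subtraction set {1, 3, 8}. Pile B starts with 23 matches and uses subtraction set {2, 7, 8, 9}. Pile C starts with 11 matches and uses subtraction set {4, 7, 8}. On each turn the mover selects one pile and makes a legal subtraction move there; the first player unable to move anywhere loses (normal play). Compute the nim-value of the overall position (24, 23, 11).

0

Pile A, S = {1, 3, 8}:
n :  0  1  2  3  4  5  6  7  8  9 10 11 12 13 14 15 16 17 18 19 20 21 22 23 24
G :  0  1  0  1  0  1  0  1  2  3  2  0  1  0  1  0  1  0  1  2  3  2  0  1  0
G_A(24) = 0.
Pile B, S = {2, 7, 8, 9}:
G(0) = 0
G(1) = mex{} = 0
G(2) = mex{0} = 1
G(3) = mex{0} = 1
G(4) = mex{1} = 0
G(5) = mex{1} = 0
G(6) = mex{0} = 1
G(7) = mex{0,0} = 1
G(8) = mex{1,0,0} = 2
G(9) = mex{1,1,0,0} = 2
G(10) = mex{2,1,1,0} = 3
G(11) = mex{2,0,1,1} = 3
G(12) = mex{3,0,0,1} = 2
G(13) = mex{3,1,0,0} = 2
G(14) = mex{2,1,1,0} = 3
G(15) = mex{2,2,1,1} = 0
G(16) = mex{3,2,2,1} = 0
G(17) = mex{0,3,2,2} = 1
G(18) = mex{0,3,3,2} = 1
G(19) = mex{1,2,3,3} = 0
G(20) = mex{1,2,2,3} = 0
G(21) = mex{0,3,2,2} = 1
G(22) = mex{0,0,3,2} = 1
G(23) = mex{1,0,0,3} = 2
G_B(23) = 2.
Pile C, S = {4, 7, 8}:
n :  0  1  2  3  4  5  6  7  8  9 10 11
G :  0  0  0  0  1  1  1  1  2  2  2  2
G_C(11) = 2.
Combined Grundy value = 0 ⊕ 2 ⊕ 2 = 0.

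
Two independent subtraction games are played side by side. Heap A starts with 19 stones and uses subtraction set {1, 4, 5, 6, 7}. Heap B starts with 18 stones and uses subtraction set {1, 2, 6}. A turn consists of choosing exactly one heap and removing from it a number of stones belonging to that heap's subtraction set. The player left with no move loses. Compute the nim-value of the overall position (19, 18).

Heap A, S = {1, 4, 5, 6, 7}:
n :  0  1  2  3  4  5  6  7  8  9 10 11 12 13 14 15 16 17 18 19
G :  0  1  0  1  2  3  2  3  4  5  0  1  0  1  2  3  2  3  4  5
G_A(19) = 5.
Heap B, S = {1, 2, 6}:
n :  0  1  2  3  4  5  6  7  8  9 10 11 12 13 14 15 16 17 18
G :  0  1  2  0  1  2  3  0  1  2  0  1  2  3  0  1  2  0  1
G_B(18) = 1.
Combined Grundy value = 5 ⊕ 1 = 4.

4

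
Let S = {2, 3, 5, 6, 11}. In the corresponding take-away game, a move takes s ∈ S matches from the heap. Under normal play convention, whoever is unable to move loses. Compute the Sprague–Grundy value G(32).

G(0) = 0
G(1) = mex{} = 0
G(2) = mex{0} = 1
G(3) = mex{0,0} = 1
G(4) = mex{1,0} = 2
G(5) = mex{1,1,0} = 2
G(6) = mex{2,1,0,0} = 3
G(7) = mex{2,2,1,0} = 3
G(8) = mex{3,2,1,1} = 0
G(9) = mex{3,3,2,1} = 0
G(10) = mex{0,3,2,2} = 1
G(11) = mex{0,0,3,2,0} = 1
G(12) = mex{1,0,3,3,0} = 2
G(13) = mex{1,1,0,3,1} = 2
G(14) = mex{2,1,0,0,1} = 3
G(15) = mex{2,2,1,0,2} = 3
G(16) = mex{3,2,1,1,2} = 0
G(17) = mex{3,3,2,1,3} = 0
G(18) = mex{0,3,2,2,3} = 1
G(19) = mex{0,0,3,2,0} = 1
G(20) = mex{1,0,3,3,0} = 2
G(21) = mex{1,1,0,3,1} = 2
G(22) = mex{2,1,0,0,1} = 3
G(23) = mex{2,2,1,0,2} = 3
G(24) = mex{3,2,1,1,2} = 0
G(25) = mex{3,3,2,1,3} = 0
G(26) = mex{0,3,2,2,3} = 1
G(27) = mex{0,0,3,2,0} = 1
G(28) = mex{1,0,3,3,0} = 2
G(29) = mex{1,1,0,3,1} = 2
G(30) = mex{2,1,0,0,1} = 3
G(31) = mex{2,2,1,0,2} = 3
G(32) = mex{3,2,1,1,2} = 0

0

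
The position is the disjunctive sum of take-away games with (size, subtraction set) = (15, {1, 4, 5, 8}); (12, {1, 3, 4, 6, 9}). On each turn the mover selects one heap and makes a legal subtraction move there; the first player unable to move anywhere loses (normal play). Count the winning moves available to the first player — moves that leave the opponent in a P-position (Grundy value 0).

Heap A, S = {1, 4, 5, 8}:
n :  0  1  2  3  4  5  6  7  8  9 10 11 12 13 14 15
G :  0  1  0  1  2  3  2  3  4  0  1  0  1  2  3  2
G_A(15) = 2.
Heap B, S = {1, 3, 4, 6, 9}:
n :  0  1  2  3  4  5  6  7  8  9 10 11 12
G :  0  1  0  1  2  3  2  0  1  4  3  2  0
G_B(12) = 0.
Combined Grundy value = 2 ⊕ 0 = 2.
A winning move leaves total XOR = 0, i.e. changes one component's Grundy value g to g ⊕ X where X is the current total.
Heap A: need g' = 2⊕2 = 0. Options: 15−1→G=3, 15−4→G=0, 15−5→G=1, 15−8→G=3. Hits: 1.
Heap B: need g' = 0⊕2 = 2. Options: 12−1→G=2, 12−3→G=4, 12−4→G=1, 12−6→G=2, 12−9→G=1. Hits: 2.

3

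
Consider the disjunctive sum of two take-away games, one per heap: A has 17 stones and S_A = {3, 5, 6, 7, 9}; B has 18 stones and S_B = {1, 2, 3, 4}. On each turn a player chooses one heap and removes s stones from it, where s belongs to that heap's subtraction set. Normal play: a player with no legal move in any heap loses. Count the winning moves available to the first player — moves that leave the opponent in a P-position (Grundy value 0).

Heap A, S = {3, 5, 6, 7, 9}:
n :  0  1  2  3  4  5  6  7  8  9 10 11 12 13 14 15 16 17
G :  0  0  0  1  1  1  2  2  2  3  3  3  0  0  0  1  1  1
G_A(17) = 1.
Heap B, S = {1, 2, 3, 4}:
n :  0  1  2  3  4  5  6  7  8  9 10 11 12 13 14 15 16 17 18
G :  0  1  2  3  4  0  1  2  3  4  0  1  2  3  4  0  1  2  3
G_B(18) = 3.
Combined Grundy value = 1 ⊕ 3 = 2.
A winning move leaves total XOR = 0, i.e. changes one component's Grundy value g to g ⊕ X where X is the current total.
Heap A: need g' = 1⊕2 = 3. Options: 17−3→G=0, 17−5→G=0, 17−6→G=3, 17−7→G=3, 17−9→G=2. Hits: 2.
Heap B: need g' = 3⊕2 = 1. Options: 18−1→G=2, 18−2→G=1, 18−3→G=0, 18−4→G=4. Hits: 1.

3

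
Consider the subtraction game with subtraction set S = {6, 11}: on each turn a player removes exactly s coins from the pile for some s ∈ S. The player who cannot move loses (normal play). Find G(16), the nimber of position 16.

2

n :  0  1  2  3  4  5  6  7  8  9 10 11 12 13 14 15 16
G :  0  0  0  0  0  0  1  1  1  1  1  1  2  2  2  2  2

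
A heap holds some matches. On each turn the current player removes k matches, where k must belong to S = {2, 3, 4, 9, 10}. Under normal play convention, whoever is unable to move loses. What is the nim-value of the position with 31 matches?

n :  0  1  2  3  4  5  6  7  8  9 10 11 12 13 14 15 16 17 18 19 20 21 22 23 24 25 26 27 28 29 30 31
G :  0  0  1  1  2  2  0  0  1  1  2  2  0  0  1  1  2  2  0  0  1  1  2  2  0  0  1  1  2  2  0  0

0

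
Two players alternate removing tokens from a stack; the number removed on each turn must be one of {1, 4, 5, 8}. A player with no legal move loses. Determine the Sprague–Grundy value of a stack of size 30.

n :  0  1  2  3  4  5  6  7  8  9 10 11 12 13 14 15 16 17 18 19 20 21 22 23 24 25 26 27 28 29 30
G :  0  1  0  1  2  3  2  3  4  0  1  0  1  2  3  2  3  4  0  1  0  1  2  3  2  3  4  0  1  0  1

1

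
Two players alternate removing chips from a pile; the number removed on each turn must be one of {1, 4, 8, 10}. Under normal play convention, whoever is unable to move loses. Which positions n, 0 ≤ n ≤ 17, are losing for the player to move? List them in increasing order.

0, 2, 5, 7, 14, 16

n :  0  1  2  3  4  5  6  7  8  9 10 11 12 13 14 15 16 17
G :  0  1  0  1  2  0  1  0  1  2  3  2  3  4  0  1  0  1
P-positions are exactly the n with G(n) = 0.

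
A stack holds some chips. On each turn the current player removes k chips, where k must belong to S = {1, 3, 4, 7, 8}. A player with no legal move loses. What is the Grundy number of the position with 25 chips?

1

G(0) = 0
G(1) = mex{0} = 1
G(2) = mex{1} = 0
G(3) = mex{0,0} = 1
G(4) = mex{1,1,0} = 2
G(5) = mex{2,0,1} = 3
G(6) = mex{3,1,0} = 2
G(7) = mex{2,2,1,0} = 3
G(8) = mex{3,3,2,1,0} = 4
G(9) = mex{4,2,3,0,1} = 5
G(10) = mex{5,3,2,1,0} = 4
G(11) = mex{4,4,3,2,1} = 0
G(12) = mex{0,5,4,3,2} = 1
G(13) = mex{1,4,5,2,3} = 0
G(14) = mex{0,0,4,3,2} = 1
G(15) = mex{1,1,0,4,3} = 2
G(16) = mex{2,0,1,5,4} = 3
G(17) = mex{3,1,0,4,5} = 2
G(18) = mex{2,2,1,0,4} = 3
G(19) = mex{3,3,2,1,0} = 4
G(20) = mex{4,2,3,0,1} = 5
G(21) = mex{5,3,2,1,0} = 4
G(22) = mex{4,4,3,2,1} = 0
G(23) = mex{0,5,4,3,2} = 1
G(24) = mex{1,4,5,2,3} = 0
G(25) = mex{0,0,4,3,2} = 1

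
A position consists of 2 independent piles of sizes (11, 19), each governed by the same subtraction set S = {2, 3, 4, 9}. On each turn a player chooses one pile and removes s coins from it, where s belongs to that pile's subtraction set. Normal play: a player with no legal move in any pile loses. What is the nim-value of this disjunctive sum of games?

All piles use S = {2, 3, 4, 9}:
n :  0  1  2  3  4  5  6  7  8  9 10 11 12 13 14 15 16 17 18 19
G :  0  0  1  1  2  2  0  0  1  1  2  2  0  0  1  1  2  2  0  0
Pile A: G(11) = 2.
Pile B: G(19) = 0.
Combined Grundy value = 2 ⊕ 0 = 2.

2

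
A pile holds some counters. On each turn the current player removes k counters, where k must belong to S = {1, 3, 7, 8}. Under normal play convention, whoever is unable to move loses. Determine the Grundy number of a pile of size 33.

G(0) = 0
G(1) = mex{0} = 1
G(2) = mex{1} = 0
G(3) = mex{0,0} = 1
G(4) = mex{1,1} = 0
G(5) = mex{0,0} = 1
G(6) = mex{1,1} = 0
G(7) = mex{0,0,0} = 1
G(8) = mex{1,1,1,0} = 2
G(9) = mex{2,0,0,1} = 3
G(10) = mex{3,1,1,0} = 2
G(11) = mex{2,2,0,1} = 3
G(12) = mex{3,3,1,0} = 2
G(13) = mex{2,2,0,1} = 3
G(14) = mex{3,3,1,0} = 2
G(15) = mex{2,2,2,1} = 0
G(16) = mex{0,3,3,2} = 1
G(17) = mex{1,2,2,3} = 0
G(18) = mex{0,0,3,2} = 1
G(19) = mex{1,1,2,3} = 0
G(20) = mex{0,0,3,2} = 1
G(21) = mex{1,1,2,3} = 0
G(22) = mex{0,0,0,2} = 1
G(23) = mex{1,1,1,0} = 2
G(24) = mex{2,0,0,1} = 3
G(25) = mex{3,1,1,0} = 2
G(26) = mex{2,2,0,1} = 3
G(27) = mex{3,3,1,0} = 2
G(28) = mex{2,2,0,1} = 3
G(29) = mex{3,3,1,0} = 2
G(30) = mex{2,2,2,1} = 0
G(31) = mex{0,3,3,2} = 1
G(32) = mex{1,2,2,3} = 0
G(33) = mex{0,0,3,2} = 1

1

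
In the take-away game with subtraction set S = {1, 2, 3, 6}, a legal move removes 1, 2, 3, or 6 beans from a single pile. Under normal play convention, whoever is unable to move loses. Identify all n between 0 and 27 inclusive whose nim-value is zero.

0, 4, 8, 12, 16, 20, 24

G(0) = 0
G(1) = mex{0} = 1
G(2) = mex{1,0} = 2
G(3) = mex{2,1,0} = 3
G(4) = mex{3,2,1} = 0
G(5) = mex{0,3,2} = 1
G(6) = mex{1,0,3,0} = 2
G(7) = mex{2,1,0,1} = 3
G(8) = mex{3,2,1,2} = 0
G(9) = mex{0,3,2,3} = 1
G(10) = mex{1,0,3,0} = 2
G(11) = mex{2,1,0,1} = 3
G(12) = mex{3,2,1,2} = 0
G(13) = mex{0,3,2,3} = 1
G(14) = mex{1,0,3,0} = 2
G(15) = mex{2,1,0,1} = 3
G(16) = mex{3,2,1,2} = 0
G(17) = mex{0,3,2,3} = 1
G(18) = mex{1,0,3,0} = 2
G(19) = mex{2,1,0,1} = 3
G(20) = mex{3,2,1,2} = 0
G(21) = mex{0,3,2,3} = 1
G(22) = mex{1,0,3,0} = 2
G(23) = mex{2,1,0,1} = 3
G(24) = mex{3,2,1,2} = 0
G(25) = mex{0,3,2,3} = 1
G(26) = mex{1,0,3,0} = 2
G(27) = mex{2,1,0,1} = 3
P-positions are exactly the n with G(n) = 0.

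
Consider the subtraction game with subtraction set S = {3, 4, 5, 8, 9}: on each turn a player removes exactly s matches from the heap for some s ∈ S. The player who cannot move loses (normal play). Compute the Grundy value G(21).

3

G(0) = 0
G(1) = mex{} = 0
G(2) = mex{} = 0
G(3) = mex{0} = 1
G(4) = mex{0,0} = 1
G(5) = mex{0,0,0} = 1
G(6) = mex{1,0,0} = 2
G(7) = mex{1,1,0} = 2
G(8) = mex{1,1,1,0} = 2
G(9) = mex{2,1,1,0,0} = 3
G(10) = mex{2,2,1,0,0} = 3
G(11) = mex{2,2,2,1,0} = 3
G(12) = mex{3,2,2,1,1} = 0
G(13) = mex{3,3,2,1,1} = 0
G(14) = mex{3,3,3,2,1} = 0
G(15) = mex{0,3,3,2,2} = 1
G(16) = mex{0,0,3,2,2} = 1
G(17) = mex{0,0,0,3,2} = 1
G(18) = mex{1,0,0,3,3} = 2
G(19) = mex{1,1,0,3,3} = 2
G(20) = mex{1,1,1,0,3} = 2
G(21) = mex{2,1,1,0,0} = 3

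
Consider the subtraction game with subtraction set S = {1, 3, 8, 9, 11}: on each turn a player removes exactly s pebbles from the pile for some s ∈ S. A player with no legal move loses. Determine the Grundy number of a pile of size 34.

0

G(0) = 0
G(1) = mex{0} = 1
G(2) = mex{1} = 0
G(3) = mex{0,0} = 1
G(4) = mex{1,1} = 0
G(5) = mex{0,0} = 1
G(6) = mex{1,1} = 0
G(7) = mex{0,0} = 1
G(8) = mex{1,1,0} = 2
G(9) = mex{2,0,1,0} = 3
G(10) = mex{3,1,0,1} = 2
G(11) = mex{2,2,1,0,0} = 3
G(12) = mex{3,3,0,1,1} = 2
G(13) = mex{2,2,1,0,0} = 3
G(14) = mex{3,3,0,1,1} = 2
G(15) = mex{2,2,1,0,0} = 3
G(16) = mex{3,3,2,1,1} = 0
G(17) = mex{0,2,3,2,0} = 1
G(18) = mex{1,3,2,3,1} = 0
G(19) = mex{0,0,3,2,2} = 1
G(20) = mex{1,1,2,3,3} = 0
G(21) = mex{0,0,3,2,2} = 1
G(22) = mex{1,1,2,3,3} = 0
G(23) = mex{0,0,3,2,2} = 1
G(24) = mex{1,1,0,3,3} = 2
G(25) = mex{2,0,1,0,2} = 3
G(26) = mex{3,1,0,1,3} = 2
G(27) = mex{2,2,1,0,0} = 3
G(28) = mex{3,3,0,1,1} = 2
G(29) = mex{2,2,1,0,0} = 3
G(30) = mex{3,3,0,1,1} = 2
G(31) = mex{2,2,1,0,0} = 3
G(32) = mex{3,3,2,1,1} = 0
G(33) = mex{0,2,3,2,0} = 1
G(34) = mex{1,3,2,3,1} = 0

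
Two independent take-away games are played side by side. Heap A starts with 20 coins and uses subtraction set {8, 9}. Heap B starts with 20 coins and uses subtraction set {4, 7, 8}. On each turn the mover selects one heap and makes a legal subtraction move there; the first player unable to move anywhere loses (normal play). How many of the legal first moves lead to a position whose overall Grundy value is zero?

Heap A, S = {8, 9}:
G(0) = 0
G(1) = mex{} = 0
G(2) = mex{} = 0
G(3) = mex{} = 0
G(4) = mex{} = 0
G(5) = mex{} = 0
G(6) = mex{} = 0
G(7) = mex{} = 0
G(8) = mex{0} = 1
G(9) = mex{0,0} = 1
G(10) = mex{0,0} = 1
G(11) = mex{0,0} = 1
G(12) = mex{0,0} = 1
G(13) = mex{0,0} = 1
G(14) = mex{0,0} = 1
G(15) = mex{0,0} = 1
G(16) = mex{1,0} = 2
G(17) = mex{1,1} = 0
G(18) = mex{1,1} = 0
G(19) = mex{1,1} = 0
G(20) = mex{1,1} = 0
G_A(20) = 0.
Heap B, S = {4, 7, 8}:
n :  0  1  2  3  4  5  6  7  8  9 10 11 12 13 14 15 16 17 18 19 20
G :  0  0  0  0  1  1  1  1  2  2  2  2  0  0  0  0  1  1  1  1  2
G_B(20) = 2.
Combined Grundy value = 0 ⊕ 2 = 2.
A winning move leaves total XOR = 0, i.e. changes one component's Grundy value g to g ⊕ X where X is the current total.
Heap A: need g' = 0⊕2 = 2. Options: 20−8→G=1, 20−9→G=1. Hits: 0.
Heap B: need g' = 2⊕2 = 0. Options: 20−4→G=1, 20−7→G=0, 20−8→G=0. Hits: 2.

2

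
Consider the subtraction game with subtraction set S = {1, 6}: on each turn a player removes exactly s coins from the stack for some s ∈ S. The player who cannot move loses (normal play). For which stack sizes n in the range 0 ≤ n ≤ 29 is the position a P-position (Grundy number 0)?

0, 2, 4, 7, 9, 11, 14, 16, 18, 21, 23, 25, 28

G(0) = 0
G(1) = mex{0} = 1
G(2) = mex{1} = 0
G(3) = mex{0} = 1
G(4) = mex{1} = 0
G(5) = mex{0} = 1
G(6) = mex{1,0} = 2
G(7) = mex{2,1} = 0
G(8) = mex{0,0} = 1
G(9) = mex{1,1} = 0
G(10) = mex{0,0} = 1
G(11) = mex{1,1} = 0
G(12) = mex{0,2} = 1
G(13) = mex{1,0} = 2
G(14) = mex{2,1} = 0
G(15) = mex{0,0} = 1
G(16) = mex{1,1} = 0
G(17) = mex{0,0} = 1
G(18) = mex{1,1} = 0
G(19) = mex{0,2} = 1
G(20) = mex{1,0} = 2
G(21) = mex{2,1} = 0
G(22) = mex{0,0} = 1
G(23) = mex{1,1} = 0
G(24) = mex{0,0} = 1
G(25) = mex{1,1} = 0
G(26) = mex{0,2} = 1
G(27) = mex{1,0} = 2
G(28) = mex{2,1} = 0
G(29) = mex{0,0} = 1
P-positions are exactly the n with G(n) = 0.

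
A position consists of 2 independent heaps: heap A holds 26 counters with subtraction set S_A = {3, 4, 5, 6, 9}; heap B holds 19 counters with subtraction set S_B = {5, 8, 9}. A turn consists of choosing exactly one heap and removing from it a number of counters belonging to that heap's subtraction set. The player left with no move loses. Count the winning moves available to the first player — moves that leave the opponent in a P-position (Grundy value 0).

2

Heap A, S = {3, 4, 5, 6, 9}:
G(0) = 0
G(1) = mex{} = 0
G(2) = mex{} = 0
G(3) = mex{0} = 1
G(4) = mex{0,0} = 1
G(5) = mex{0,0,0} = 1
G(6) = mex{1,0,0,0} = 2
G(7) = mex{1,1,0,0} = 2
G(8) = mex{1,1,1,0} = 2
G(9) = mex{2,1,1,1,0} = 3
G(10) = mex{2,2,1,1,0} = 3
G(11) = mex{2,2,2,1,0} = 3
G(12) = mex{3,2,2,2,1} = 0
G(13) = mex{3,3,2,2,1} = 0
G(14) = mex{3,3,3,2,1} = 0
G(15) = mex{0,3,3,3,2} = 1
G(16) = mex{0,0,3,3,2} = 1
G(17) = mex{0,0,0,3,2} = 1
G(18) = mex{1,0,0,0,3} = 2
G(19) = mex{1,1,0,0,3} = 2
G(20) = mex{1,1,1,0,3} = 2
G(21) = mex{2,1,1,1,0} = 3
G(22) = mex{2,2,1,1,0} = 3
G(23) = mex{2,2,2,1,0} = 3
G(24) = mex{3,2,2,2,1} = 0
G(25) = mex{3,3,2,2,1} = 0
G(26) = mex{3,3,3,2,1} = 0
G_A(26) = 0.
Heap B, S = {5, 8, 9}:
G(0) = 0
G(1) = mex{} = 0
G(2) = mex{} = 0
G(3) = mex{} = 0
G(4) = mex{} = 0
G(5) = mex{0} = 1
G(6) = mex{0} = 1
G(7) = mex{0} = 1
G(8) = mex{0,0} = 1
G(9) = mex{0,0,0} = 1
G(10) = mex{1,0,0} = 2
G(11) = mex{1,0,0} = 2
G(12) = mex{1,0,0} = 2
G(13) = mex{1,1,0} = 2
G(14) = mex{1,1,1} = 0
G(15) = mex{2,1,1} = 0
G(16) = mex{2,1,1} = 0
G(17) = mex{2,1,1} = 0
G(18) = mex{2,2,1} = 0
G(19) = mex{0,2,2} = 1
G_B(19) = 1.
Combined Grundy value = 0 ⊕ 1 = 1.
A winning move leaves total XOR = 0, i.e. changes one component's Grundy value g to g ⊕ X where X is the current total.
Heap A: need g' = 0⊕1 = 1. Options: 26−3→G=3, 26−4→G=3, 26−5→G=3, 26−6→G=2, 26−9→G=1. Hits: 1.
Heap B: need g' = 1⊕1 = 0. Options: 19−5→G=0, 19−8→G=2, 19−9→G=2. Hits: 1.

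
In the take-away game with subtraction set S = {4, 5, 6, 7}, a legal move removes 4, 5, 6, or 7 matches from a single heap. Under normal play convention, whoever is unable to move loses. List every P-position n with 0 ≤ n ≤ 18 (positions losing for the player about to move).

0, 1, 2, 3, 11, 12, 13, 14

n :  0  1  2  3  4  5  6  7  8  9 10 11 12 13 14 15 16 17 18
G :  0  0  0  0  1  1  1  1  2  2  2  0  0  0  0  1  1  1  1
P-positions are exactly the n with G(n) = 0.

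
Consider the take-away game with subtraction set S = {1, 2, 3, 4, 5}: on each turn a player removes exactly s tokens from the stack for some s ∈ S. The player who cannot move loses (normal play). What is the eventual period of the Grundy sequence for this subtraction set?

6

G(0) = 0
G(1) = mex{0} = 1
G(2) = mex{1,0} = 2
G(3) = mex{2,1,0} = 3
G(4) = mex{3,2,1,0} = 4
G(5) = mex{4,3,2,1,0} = 5
G(6) = mex{5,4,3,2,1} = 0
G(7) = mex{0,5,4,3,2} = 1
G(8) = mex{1,0,5,4,3} = 2
G(9) = mex{2,1,0,5,4} = 3
G(10) = mex{3,2,1,0,5} = 4
G(11) = mex{4,3,2,1,0} = 5
G(12) = mex{5,4,3,2,1} = 0
G(13) = mex{0,5,4,3,2} = 1
G(14) = mex{1,0,5,4,3} = 2
G(n+6) = G(n) holds for n = 0,…,4 (a full window of length max(S) = 5), so the sequence is purely periodic with period 6.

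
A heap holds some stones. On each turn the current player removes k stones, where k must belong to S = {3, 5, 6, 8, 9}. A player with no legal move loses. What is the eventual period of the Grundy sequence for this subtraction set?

12

G(0) = 0
G(1) = mex{} = 0
G(2) = mex{} = 0
G(3) = mex{0} = 1
G(4) = mex{0} = 1
G(5) = mex{0,0} = 1
G(6) = mex{1,0,0} = 2
G(7) = mex{1,0,0} = 2
G(8) = mex{1,1,0,0} = 2
G(9) = mex{2,1,1,0,0} = 3
G(10) = mex{2,1,1,0,0} = 3
G(11) = mex{2,2,1,1,0} = 3
G(12) = mex{3,2,2,1,1} = 0
G(13) = mex{3,2,2,1,1} = 0
G(14) = mex{3,3,2,2,1} = 0
G(15) = mex{0,3,3,2,2} = 1
G(16) = mex{0,3,3,2,2} = 1
G(17) = mex{0,0,3,3,2} = 1
G(18) = mex{1,0,0,3,3} = 2
G(19) = mex{1,0,0,3,3} = 2
G(20) = mex{1,1,0,0,3} = 2
G(21) = mex{2,1,1,0,0} = 3
G(22) = mex{2,1,1,0,0} = 3
G(23) = mex{2,2,1,1,0} = 3
G(24) = mex{3,2,2,1,1} = 0
G(25) = mex{3,2,2,1,1} = 0
G(n+12) = G(n) holds for n = 0,…,8 (a full window of length max(S) = 9), so the sequence is purely periodic with period 12.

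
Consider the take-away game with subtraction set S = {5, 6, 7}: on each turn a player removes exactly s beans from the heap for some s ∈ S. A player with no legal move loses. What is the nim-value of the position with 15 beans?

G(0) = 0
G(1) = mex{} = 0
G(2) = mex{} = 0
G(3) = mex{} = 0
G(4) = mex{} = 0
G(5) = mex{0} = 1
G(6) = mex{0,0} = 1
G(7) = mex{0,0,0} = 1
G(8) = mex{0,0,0} = 1
G(9) = mex{0,0,0} = 1
G(10) = mex{1,0,0} = 2
G(11) = mex{1,1,0} = 2
G(12) = mex{1,1,1} = 0
G(13) = mex{1,1,1} = 0
G(14) = mex{1,1,1} = 0
G(15) = mex{2,1,1} = 0

0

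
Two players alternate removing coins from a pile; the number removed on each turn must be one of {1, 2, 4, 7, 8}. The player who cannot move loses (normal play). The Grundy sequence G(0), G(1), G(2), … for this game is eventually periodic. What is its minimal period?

3

n :  0  1  2  3  4  5  6  7  8  9 10 11 12 13 14
G :  0  1  2  0  1  2  0  1  2  0  1  2  0  1  2
G(n+3) = G(n) holds for n = 0,…,7 (a full window of length max(S) = 8), so the sequence is purely periodic with period 3.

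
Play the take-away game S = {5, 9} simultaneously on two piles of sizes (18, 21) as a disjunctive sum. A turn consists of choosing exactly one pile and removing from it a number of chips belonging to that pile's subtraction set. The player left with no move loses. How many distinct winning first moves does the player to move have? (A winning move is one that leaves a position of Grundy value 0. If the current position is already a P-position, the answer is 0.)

All piles use S = {5, 9}:
G(0) = 0
G(1) = mex{} = 0
G(2) = mex{} = 0
G(3) = mex{} = 0
G(4) = mex{} = 0
G(5) = mex{0} = 1
G(6) = mex{0} = 1
G(7) = mex{0} = 1
G(8) = mex{0} = 1
G(9) = mex{0,0} = 1
G(10) = mex{1,0} = 2
G(11) = mex{1,0} = 2
G(12) = mex{1,0} = 2
G(13) = mex{1,0} = 2
G(14) = mex{1,1} = 0
G(15) = mex{2,1} = 0
G(16) = mex{2,1} = 0
G(17) = mex{2,1} = 0
G(18) = mex{2,1} = 0
G(19) = mex{0,2} = 1
G(20) = mex{0,2} = 1
G(21) = mex{0,2} = 1
Pile A: G(18) = 0.
Pile B: G(21) = 1.
Combined Grundy value = 0 ⊕ 1 = 1.
A winning move leaves total XOR = 0, i.e. changes one component's Grundy value g to g ⊕ X where X is the current total.
Pile A: need g' = 0⊕1 = 1. Options: 18−5→G=2, 18−9→G=1. Hits: 1.
Pile B: need g' = 1⊕1 = 0. Options: 21−5→G=0, 21−9→G=2. Hits: 1.

2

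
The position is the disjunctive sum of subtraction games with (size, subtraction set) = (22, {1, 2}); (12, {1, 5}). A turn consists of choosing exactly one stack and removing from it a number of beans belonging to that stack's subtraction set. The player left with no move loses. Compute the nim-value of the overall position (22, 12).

Stack A, S = {1, 2}:
G(0) = 0
G(1) = mex{0} = 1
G(2) = mex{1,0} = 2
G(3) = mex{2,1} = 0
G(4) = mex{0,2} = 1
G(5) = mex{1,0} = 2
G(6) = mex{2,1} = 0
G(7) = mex{0,2} = 1
G(8) = mex{1,0} = 2
G(9) = mex{2,1} = 0
G(10) = mex{0,2} = 1
G(11) = mex{1,0} = 2
G(12) = mex{2,1} = 0
G(13) = mex{0,2} = 1
G(14) = mex{1,0} = 2
G(15) = mex{2,1} = 0
G(16) = mex{0,2} = 1
G(17) = mex{1,0} = 2
G(18) = mex{2,1} = 0
G(19) = mex{0,2} = 1
G(20) = mex{1,0} = 2
G(21) = mex{2,1} = 0
G(22) = mex{0,2} = 1
G_A(22) = 1.
Stack B, S = {1, 5}:
n :  0  1  2  3  4  5  6  7  8  9 10 11 12
G :  0  1  0  1  0  1  0  1  0  1  0  1  0
G_B(12) = 0.
Combined Grundy value = 1 ⊕ 0 = 1.

1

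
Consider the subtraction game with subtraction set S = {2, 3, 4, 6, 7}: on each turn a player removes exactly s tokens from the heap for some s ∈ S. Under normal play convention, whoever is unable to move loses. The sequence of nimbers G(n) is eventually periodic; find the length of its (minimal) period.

9

G(0) = 0
G(1) = mex{} = 0
G(2) = mex{0} = 1
G(3) = mex{0,0} = 1
G(4) = mex{1,0,0} = 2
G(5) = mex{1,1,0} = 2
G(6) = mex{2,1,1,0} = 3
G(7) = mex{2,2,1,0,0} = 3
G(8) = mex{3,2,2,1,0} = 4
G(9) = mex{3,3,2,1,1} = 0
G(10) = mex{4,3,3,2,1} = 0
G(11) = mex{0,4,3,2,2} = 1
G(12) = mex{0,0,4,3,2} = 1
G(13) = mex{1,0,0,3,3} = 2
G(14) = mex{1,1,0,4,3} = 2
G(15) = mex{2,1,1,0,4} = 3
G(16) = mex{2,2,1,0,0} = 3
G(17) = mex{3,2,2,1,0} = 4
G(18) = mex{3,3,2,1,1} = 0
G(19) = mex{4,3,3,2,1} = 0
G(n+9) = G(n) holds for n = 0,…,6 (a full window of length max(S) = 7), so the sequence is purely periodic with period 9.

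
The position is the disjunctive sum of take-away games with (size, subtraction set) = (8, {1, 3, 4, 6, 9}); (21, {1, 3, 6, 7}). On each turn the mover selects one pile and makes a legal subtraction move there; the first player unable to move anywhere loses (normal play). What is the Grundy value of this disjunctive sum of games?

2

Pile A, S = {1, 3, 4, 6, 9}:
n : 0 1 2 3 4 5 6 7 8
G : 0 1 0 1 2 3 2 0 1
G_A(8) = 1.
Pile B, S = {1, 3, 6, 7}:
n :  0  1  2  3  4  5  6  7  8  9 10 11 12 13 14 15 16 17 18 19 20 21
G :  0  1  0  1  0  1  2  3  2  3  2  3  0  1  0  1  0  1  2  3  2  3
G_B(21) = 3.
Combined Grundy value = 1 ⊕ 3 = 2.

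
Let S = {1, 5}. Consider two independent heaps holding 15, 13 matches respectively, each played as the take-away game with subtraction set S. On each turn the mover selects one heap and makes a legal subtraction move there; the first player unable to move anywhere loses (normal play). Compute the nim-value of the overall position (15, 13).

All heaps use S = {1, 5}:
n :  0  1  2  3  4  5  6  7  8  9 10 11 12 13 14 15
G :  0  1  0  1  0  1  0  1  0  1  0  1  0  1  0  1
Heap A: G(15) = 1.
Heap B: G(13) = 1.
Combined Grundy value = 1 ⊕ 1 = 0.

0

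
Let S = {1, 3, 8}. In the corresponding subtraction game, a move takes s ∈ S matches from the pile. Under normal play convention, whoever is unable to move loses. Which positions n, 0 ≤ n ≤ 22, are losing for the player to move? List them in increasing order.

0, 2, 4, 6, 11, 13, 15, 17, 22

G(0) = 0
G(1) = mex{0} = 1
G(2) = mex{1} = 0
G(3) = mex{0,0} = 1
G(4) = mex{1,1} = 0
G(5) = mex{0,0} = 1
G(6) = mex{1,1} = 0
G(7) = mex{0,0} = 1
G(8) = mex{1,1,0} = 2
G(9) = mex{2,0,1} = 3
G(10) = mex{3,1,0} = 2
G(11) = mex{2,2,1} = 0
G(12) = mex{0,3,0} = 1
G(13) = mex{1,2,1} = 0
G(14) = mex{0,0,0} = 1
G(15) = mex{1,1,1} = 0
G(16) = mex{0,0,2} = 1
G(17) = mex{1,1,3} = 0
G(18) = mex{0,0,2} = 1
G(19) = mex{1,1,0} = 2
G(20) = mex{2,0,1} = 3
G(21) = mex{3,1,0} = 2
G(22) = mex{2,2,1} = 0
P-positions are exactly the n with G(n) = 0.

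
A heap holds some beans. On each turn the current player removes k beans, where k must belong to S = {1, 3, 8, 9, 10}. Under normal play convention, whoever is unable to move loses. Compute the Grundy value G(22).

1

G(0) = 0
G(1) = mex{0} = 1
G(2) = mex{1} = 0
G(3) = mex{0,0} = 1
G(4) = mex{1,1} = 0
G(5) = mex{0,0} = 1
G(6) = mex{1,1} = 0
G(7) = mex{0,0} = 1
G(8) = mex{1,1,0} = 2
G(9) = mex{2,0,1,0} = 3
G(10) = mex{3,1,0,1,0} = 2
G(11) = mex{2,2,1,0,1} = 3
G(12) = mex{3,3,0,1,0} = 2
G(13) = mex{2,2,1,0,1} = 3
G(14) = mex{3,3,0,1,0} = 2
G(15) = mex{2,2,1,0,1} = 3
G(16) = mex{3,3,2,1,0} = 4
G(17) = mex{4,2,3,2,1} = 0
G(18) = mex{0,3,2,3,2} = 1
G(19) = mex{1,4,3,2,3} = 0
G(20) = mex{0,0,2,3,2} = 1
G(21) = mex{1,1,3,2,3} = 0
G(22) = mex{0,0,2,3,2} = 1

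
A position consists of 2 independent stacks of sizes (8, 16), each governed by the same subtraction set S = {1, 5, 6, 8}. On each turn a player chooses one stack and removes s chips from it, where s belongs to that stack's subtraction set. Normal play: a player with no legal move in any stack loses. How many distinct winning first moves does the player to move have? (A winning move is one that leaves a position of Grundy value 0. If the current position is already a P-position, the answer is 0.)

All stacks use S = {1, 5, 6, 8}:
G(0) = 0
G(1) = mex{0} = 1
G(2) = mex{1} = 0
G(3) = mex{0} = 1
G(4) = mex{1} = 0
G(5) = mex{0,0} = 1
G(6) = mex{1,1,0} = 2
G(7) = mex{2,0,1} = 3
G(8) = mex{3,1,0,0} = 2
G(9) = mex{2,0,1,1} = 3
G(10) = mex{3,1,0,0} = 2
G(11) = mex{2,2,1,1} = 0
G(12) = mex{0,3,2,0} = 1
G(13) = mex{1,2,3,1} = 0
G(14) = mex{0,3,2,2} = 1
G(15) = mex{1,2,3,3} = 0
G(16) = mex{0,0,2,2} = 1
Stack A: G(8) = 2.
Stack B: G(16) = 1.
Combined Grundy value = 2 ⊕ 1 = 3.
A winning move leaves total XOR = 0, i.e. changes one component's Grundy value g to g ⊕ X where X is the current total.
Stack A: need g' = 2⊕3 = 1. Options: 8−1→G=3, 8−5→G=1, 8−6→G=0, 8−8→G=0. Hits: 1.
Stack B: need g' = 1⊕3 = 2. Options: 16−1→G=0, 16−5→G=0, 16−6→G=2, 16−8→G=2. Hits: 2.

3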